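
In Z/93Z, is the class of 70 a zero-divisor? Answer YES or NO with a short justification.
NO

gcd(70, 93) = 1, so 70 is a unit in Z/93Z (it has a multiplicative inverse). A unit cannot be a zero-divisor: if 70·b ≡ 0 then multiplying both sides by 70^(−1) gives b ≡ 0. So 70 is not a zero-divisor.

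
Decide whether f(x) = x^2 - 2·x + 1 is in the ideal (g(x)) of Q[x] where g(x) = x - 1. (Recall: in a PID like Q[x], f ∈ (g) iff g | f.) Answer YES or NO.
In Q[x] the ideal (g) consists of all multiples of g, so f ∈ (g) iff g | f, i.e. iff the remainder of f on division by g is 0. Divide f by g (g is monic, so eliminate the leading term of the running remainder at each step):
  leading term x^2: subtract (x)·g(x) = x^2 - x, leaving 1 - x
  leading term -x: subtract (-1)·g(x) = 1 - x, leaving 0
The remainder is 0, so f(x) = g(x) · h(x) with h(x) = x - 1. Hence g | f, i.e. f ∈ (g).

Final answer: YES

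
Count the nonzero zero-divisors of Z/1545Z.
Z/1545Z has 728 nonzero zero-divisors

In Z/1545Z each nonzero element is either a unit (gcd with 1545 is 1) or a zero-divisor (gcd > 1). The number of units is φ(1545): factorise 1545 = 3 · 5 · 103, so φ(1545) = (3 − 1) · (5 − 1) · (103 − 1) = 2 · 4 · 102 = 816. The nonzero elements number 1545 − 1 = 1544. Hence the nonzero zero-divisors number 1544 − 816 = 728.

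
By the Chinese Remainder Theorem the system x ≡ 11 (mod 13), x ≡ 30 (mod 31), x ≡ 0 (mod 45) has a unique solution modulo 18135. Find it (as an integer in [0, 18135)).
x ≡ 13050 (mod 18135); the representative in [0, 18135) is 13050

The moduli 13, 31, 45 are pairwise coprime, so by the CRT there is a unique solution mod 13·31·45 = 18135.
Solve by successive substitution. Start with x ≡ 11 (mod 13).
  Combine with x ≡ 30 (mod 31): write x = 11 + 13·t and require 11 + 13·t ≡ 30 (mod 31), i.e. 13·t ≡ 30 − 11 ≡ 19 (mod 31). Since 13^(−1) ≡ 12 (mod 31), t ≡ 12·19 ≡ 11 (mod 31). So x ≡ 11 + 13·11 = 154 (mod 403).
  Combine with x ≡ 0 (mod 45): write x = 154 + 403·t and require 154 + 403·t ≡ 0 (mod 45), i.e. 403·t ≡ 0 − 154 ≡ 26 (mod 45). Since 403^(−1) ≡ 22 (mod 45) (403 ≡ 43 (mod 45)), t ≡ 22·26 ≡ 32 (mod 45). So x ≡ 154 + 403·32 = 13050 (mod 18135).
Unique solution in [0, 18135): x = 13050.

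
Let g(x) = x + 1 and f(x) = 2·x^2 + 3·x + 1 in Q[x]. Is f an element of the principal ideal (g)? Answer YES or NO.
YES

In Q[x] the ideal (g) consists of all multiples of g, so f ∈ (g) iff g | f, i.e. iff the remainder of f on division by g is 0. Divide f by g (g is monic, so eliminate the leading term of the running remainder at each step):
  leading term 2·x^2: subtract (2·x)·g(x) = 2·x^2 + 2·x, leaving x + 1
  leading term x: subtract (1)·g(x) = x + 1, leaving 0
The remainder is 0, so f(x) = g(x) · h(x) with h(x) = 2·x + 1. Hence g | f, i.e. f ∈ (g).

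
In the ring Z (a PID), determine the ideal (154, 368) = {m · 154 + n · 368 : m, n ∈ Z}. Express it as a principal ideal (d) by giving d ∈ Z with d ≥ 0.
In the PID Z, (a, b) is generated by gcd(a, b). Compute gcd(368, 154) with the extended Euclidean algorithm, tracking rows (r, s, t) with s·368 + t·154 = r:
  row A: (368, 1, 0)   [1·368 + 0·154 = 368]
  row B: (154, 0, 1)   [0·368 + 1·154 = 154]
  368 = 2·154 + 60   → row C = row A − 2·row B = (60, 1, −2)   [check: 1·368 − 2·154 = 60]
  154 = 2·60 + 34   → row D = row B − 2·row C = (34, −2, 5)   [check: −2·368 + 5·154 = 34]
  60 = 1·34 + 26   → row E = row C − 1·row D = (26, 3, −7)   [check: 3·368 − 7·154 = 26]
  34 = 1·26 + 8   → row F = row D − 1·row E = (8, −5, 12)   [check: −5·368 + 12·154 = 8]
  26 = 3·8 + 2   → row G = row E − 3·row F = (2, 18, −43)   [check: 18·368 − 43·154 = 2]
  8 = 4·2 + 0   → remainder 0, stop. gcd = 2 (last nonzero row G).
So gcd(154, 368) = 2, with Bézout identity 18·368 − 43·154 = 2. Containment (⊇): the Bézout identity exhibits 2 as an element of (154, 368), giving (2) ⊆ (154, 368). Containment (⊆): since 2 | 154 and 2 | 368 (154 = 2·77, 368 = 2·184), every Z-linear combination of 154 and 368 is divisible by 2, so (154, 368) ⊆ (2). Therefore (154, 368) = (2), d = 2.

Final answer: (154, 368) = (2); d = 2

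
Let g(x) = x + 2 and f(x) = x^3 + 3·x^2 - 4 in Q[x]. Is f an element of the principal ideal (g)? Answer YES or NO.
YES

In Q[x] the ideal (g) consists of all multiples of g, so f ∈ (g) iff g | f, i.e. iff the remainder of f on division by g is 0. Divide f by g (g is monic, so eliminate the leading term of the running remainder at each step):
  leading term x^3: subtract (x^2)·g(x) = x^3 + 2·x^2, leaving x^2 - 4
  leading term x^2: subtract (x)·g(x) = x^2 + 2·x, leaving -2·x - 4
  leading term -2·x: subtract (-2)·g(x) = -2·x - 4, leaving 0
The remainder is 0, so f(x) = g(x) · h(x) with h(x) = x^2 + x - 2. Hence g | f, i.e. f ∈ (g).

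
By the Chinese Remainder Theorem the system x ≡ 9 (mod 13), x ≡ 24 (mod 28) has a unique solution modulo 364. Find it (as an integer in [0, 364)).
x ≡ 360 (mod 364); the representative in [0, 364) is 360

The moduli 13, 28 are pairwise coprime, so by the CRT there is a unique solution mod 13·28 = 364.
Solve by successive substitution. Start with x ≡ 9 (mod 13).
  Combine with x ≡ 24 (mod 28): write x = 9 + 13·t and require 9 + 13·t ≡ 24 (mod 28), i.e. 13·t ≡ 24 − 9 ≡ 15 (mod 28). Since 13^(−1) ≡ 13 (mod 28), t ≡ 13·15 ≡ 27 (mod 28). So x ≡ 9 + 13·27 = 360 (mod 364).
Unique solution in [0, 364): x = 360.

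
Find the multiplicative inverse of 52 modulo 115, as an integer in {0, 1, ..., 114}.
52^(−1) ≡ 73 (mod 115)

Apply the extended Euclidean algorithm to (115, 52), tracking rows (r, s, t) with s·115 + t·52 = r. Each division r_prev = q·r_cur + r_new produces the new row as (previous row) − q·(current row):
  row A: (115, 1, 0)   [1·115 + 0·52 = 115]
  row B: (52, 0, 1)   [0·115 + 1·52 = 52]
  115 = 2·52 + 11   → row C = row A − 2·row B = (11, 1, −2)   [check: 1·115 − 2·52 = 11]
  52 = 4·11 + 8   → row D = row B − 4·row C = (8, −4, 9)   [check: −4·115 + 9·52 = 8]
  11 = 1·8 + 3   → row E = row C − 1·row D = (3, 5, −11)   [check: 5·115 − 11·52 = 3]
  8 = 2·3 + 2   → row F = row D − 2·row E = (2, −14, 31)   [check: −14·115 + 31·52 = 2]
  3 = 1·2 + 1   → row G = row E − 1·row F = (1, 19, −42)   [check: 19·115 − 42·52 = 1]
  2 = 2·1 + 0   → remainder 0, stop. gcd = 1 (last nonzero row G).
The gcd is 1, so 52 is invertible mod 115. The last nonzero row gives 19·115 − 42·52 = 1, so t = −42. So 52^(−1) ≡ −42 ≡ 73 (mod 115). Verify: 52 · 73 = 3796 ≡ 1 (mod 115). ✓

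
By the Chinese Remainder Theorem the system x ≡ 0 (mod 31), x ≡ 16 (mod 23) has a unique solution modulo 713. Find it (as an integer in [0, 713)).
The moduli 31, 23 are pairwise coprime, so by the CRT there is a unique solution mod 31·23 = 713.
Solve by successive substitution. Start with x ≡ 0 (mod 31).
  Combine with x ≡ 16 (mod 23): write x = 31·t and require 31·t ≡ 16 (mod 23). Since 31^(−1) ≡ 3 (mod 23) (31 ≡ 8 (mod 23)), t ≡ 3·16 ≡ 2 (mod 23). So x ≡ 31·2 = 62 (mod 713).
Unique solution in [0, 713): x = 62.

Final answer: x ≡ 62 (mod 713); the representative in [0, 713) is 62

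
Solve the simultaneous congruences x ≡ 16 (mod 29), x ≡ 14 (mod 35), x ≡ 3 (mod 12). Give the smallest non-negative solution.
x ≡ 5439 (mod 12180); the representative in [0, 12180) is 5439

The moduli 29, 35, 12 are pairwise coprime, so by the CRT there is a unique solution mod 29·35·12 = 12180.
Solve by successive substitution. Start with x ≡ 16 (mod 29).
  Combine with x ≡ 14 (mod 35): write x = 16 + 29·t and require 16 + 29·t ≡ 14 (mod 35), i.e. 29·t ≡ 14 − 16 ≡ 33 (mod 35). Since 29^(−1) ≡ 29 (mod 35), t ≡ 29·33 ≡ 12 (mod 35). So x ≡ 16 + 29·12 = 364 (mod 1015).
  Combine with x ≡ 3 (mod 12): write x = 364 + 1015·t and require 364 + 1015·t ≡ 3 (mod 12), i.e. 1015·t ≡ 3 − 364 ≡ 11 (mod 12). Since 1015^(−1) ≡ 7 (mod 12) (1015 ≡ 7 (mod 12)), t ≡ 7·11 ≡ 5 (mod 12). So x ≡ 364 + 1015·5 = 5439 (mod 12180).
Unique solution in [0, 12180): x = 5439.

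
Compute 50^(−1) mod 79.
50^(−1) ≡ 49 (mod 79)

Apply the extended Euclidean algorithm to (79, 50), tracking rows (r, s, t) with s·79 + t·50 = r. Each division r_prev = q·r_cur + r_new produces the new row as (previous row) − q·(current row):
  row A: (79, 1, 0)   [1·79 + 0·50 = 79]
  row B: (50, 0, 1)   [0·79 + 1·50 = 50]
  79 = 1·50 + 29   → row C = row A − 1·row B = (29, 1, −1)   [check: 1·79 − 1·50 = 29]
  50 = 1·29 + 21   → row D = row B − 1·row C = (21, −1, 2)   [check: −1·79 + 2·50 = 21]
  29 = 1·21 + 8   → row E = row C − 1·row D = (8, 2, −3)   [check: 2·79 − 3·50 = 8]
  21 = 2·8 + 5   → row F = row D − 2·row E = (5, −5, 8)   [check: −5·79 + 8·50 = 5]
  8 = 1·5 + 3   → row G = row E − 1·row F = (3, 7, −11)   [check: 7·79 − 11·50 = 3]
  5 = 1·3 + 2   → row H = row F − 1·row G = (2, −12, 19)   [check: −12·79 + 19·50 = 2]
  3 = 1·2 + 1   → row I = row G − 1·row H = (1, 19, −30)   [check: 19·79 − 30·50 = 1]
  2 = 2·1 + 0   → remainder 0, stop. gcd = 1 (last nonzero row I).
The gcd is 1, so 50 is invertible mod 79. The last nonzero row gives 19·79 − 30·50 = 1, so t = −30. So 50^(−1) ≡ −30 ≡ 49 (mod 79). Verify: 50 · 49 = 2450 ≡ 1 (mod 79). ✓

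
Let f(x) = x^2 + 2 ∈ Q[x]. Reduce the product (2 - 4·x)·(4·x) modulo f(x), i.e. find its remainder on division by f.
First multiply in Q[x] without reducing: a · b = -16·x^2 + 8·x. Now divide by f(x) = x^2 + 2, eliminating the leading term at each step:
  leading term -16·x^2: subtract (-16)·f(x) = -16·x^2 - 32, leaving 8·x + 32
The degree is now < 2, so this is the remainder. Hence a · b ≡ 8·x + 32 in Q[x]/(f).

Final answer: a · b ≡ 8·x + 32 (mod f(x))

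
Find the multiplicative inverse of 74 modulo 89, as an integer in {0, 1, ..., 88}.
Apply the extended Euclidean algorithm to (89, 74), tracking rows (r, s, t) with s·89 + t·74 = r. Each division r_prev = q·r_cur + r_new produces the new row as (previous row) − q·(current row):
  row A: (89, 1, 0)   [1·89 + 0·74 = 89]
  row B: (74, 0, 1)   [0·89 + 1·74 = 74]
  89 = 1·74 + 15   → row C = row A − 1·row B = (15, 1, −1)   [check: 1·89 − 1·74 = 15]
  74 = 4·15 + 14   → row D = row B − 4·row C = (14, −4, 5)   [check: −4·89 + 5·74 = 14]
  15 = 1·14 + 1   → row E = row C − 1·row D = (1, 5, −6)   [check: 5·89 − 6·74 = 1]
  14 = 14·1 + 0   → remainder 0, stop. gcd = 1 (last nonzero row E).
The gcd is 1, so 74 is invertible mod 89. The last nonzero row gives 5·89 − 6·74 = 1, so t = −6. So 74^(−1) ≡ −6 ≡ 83 (mod 89). Verify: 74 · 83 = 6142 ≡ 1 (mod 89). ✓

Final answer: 74^(−1) ≡ 83 (mod 89)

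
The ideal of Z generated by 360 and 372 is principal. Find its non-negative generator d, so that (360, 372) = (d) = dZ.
In the PID Z, (a, b) is generated by gcd(a, b). Compute gcd(372, 360) with the extended Euclidean algorithm, tracking rows (r, s, t) with s·372 + t·360 = r:
  row A: (372, 1, 0)   [1·372 + 0·360 = 372]
  row B: (360, 0, 1)   [0·372 + 1·360 = 360]
  372 = 1·360 + 12   → row C = row A − 1·row B = (12, 1, −1)   [check: 1·372 − 1·360 = 12]
  360 = 30·12 + 0   → remainder 0, stop. gcd = 12 (last nonzero row C).
So gcd(360, 372) = 12, with Bézout identity 1·372 − 1·360 = 12. Containment (⊇): the Bézout identity exhibits 12 as an element of (360, 372), giving (12) ⊆ (360, 372). Containment (⊆): since 12 | 360 and 12 | 372 (360 = 12·30, 372 = 12·31), every Z-linear combination of 360 and 372 is divisible by 12, so (360, 372) ⊆ (12). Therefore (360, 372) = (12), d = 12.

Final answer: (360, 372) = (12); d = 12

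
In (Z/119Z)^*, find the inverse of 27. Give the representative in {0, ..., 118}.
27^(−1) ≡ 97 (mod 119)

Apply the extended Euclidean algorithm to (119, 27), tracking rows (r, s, t) with s·119 + t·27 = r. Each division r_prev = q·r_cur + r_new produces the new row as (previous row) − q·(current row):
  row A: (119, 1, 0)   [1·119 + 0·27 = 119]
  row B: (27, 0, 1)   [0·119 + 1·27 = 27]
  119 = 4·27 + 11   → row C = row A − 4·row B = (11, 1, −4)   [check: 1·119 − 4·27 = 11]
  27 = 2·11 + 5   → row D = row B − 2·row C = (5, −2, 9)   [check: −2·119 + 9·27 = 5]
  11 = 2·5 + 1   → row E = row C − 2·row D = (1, 5, −22)   [check: 5·119 − 22·27 = 1]
  5 = 5·1 + 0   → remainder 0, stop. gcd = 1 (last nonzero row E).
The gcd is 1, so 27 is invertible mod 119. The last nonzero row gives 5·119 − 22·27 = 1, so t = −22. So 27^(−1) ≡ −22 ≡ 97 (mod 119). Verify: 27 · 97 = 2619 ≡ 1 (mod 119). ✓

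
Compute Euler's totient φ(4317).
φ(4317) = 2876

φ is multiplicative, with φ(p^e) = p^e − p^(e−1). Factorise 4317 = 3 · 1439. Then
  φ(4317) = (3 − 1) · (1439 − 1) = 2 · 1438 = 2876.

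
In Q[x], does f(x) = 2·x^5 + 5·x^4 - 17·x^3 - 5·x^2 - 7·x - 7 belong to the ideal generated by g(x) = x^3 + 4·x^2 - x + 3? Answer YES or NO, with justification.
NO

In Q[x] the ideal (g) consists of all multiples of g, so f ∈ (g) iff g | f, i.e. iff the remainder of f on division by g is 0. Divide f by g (g is monic, so eliminate the leading term of the running remainder at each step):
  leading term 2·x^5: subtract (2·x^2)·g(x) = 2·x^5 + 8·x^4 - 2·x^3 + 6·x^2, leaving -3·x^4 - 15·x^3 - 11·x^2 - 7·x - 7
  leading term -3·x^4: subtract (-3·x)·g(x) = -3·x^4 - 12·x^3 + 3·x^2 - 9·x, leaving -3·x^3 - 14·x^2 + 2·x - 7
  leading term -3·x^3: subtract (-3)·g(x) = -3·x^3 - 12·x^2 + 3·x - 9, leaving -2·x^2 - x + 2
The remainder r(x) = -2·x^2 - x + 2 ≠ 0 (and deg r < deg g), so g ∤ f, i.e. f ∉ (g).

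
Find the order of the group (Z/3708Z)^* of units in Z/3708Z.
|(Z/3708Z)^*| = 1224

(Z/3708Z)^* consists of the classes a with gcd(a, 3708) = 1, so its order is φ(3708). φ is multiplicative, with φ(p^e) = p^e − p^(e−1). Factorise 3708 = 2^2 · 3^2 · 103. Then
  φ(3708) = (2^2 − 2^1) · (3^2 − 3^1) · (103 − 1) = 2 · 6 · 102 = 1224.
Thus |(Z/3708Z)^*| = 1224.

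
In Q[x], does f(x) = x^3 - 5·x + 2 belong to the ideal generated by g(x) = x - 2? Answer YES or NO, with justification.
YES

In Q[x] the ideal (g) consists of all multiples of g, so f ∈ (g) iff g | f, i.e. iff the remainder of f on division by g is 0. Divide f by g (g is monic, so eliminate the leading term of the running remainder at each step):
  leading term x^3: subtract (x^2)·g(x) = x^3 - 2·x^2, leaving 2·x^2 - 5·x + 2
  leading term 2·x^2: subtract (2·x)·g(x) = 2·x^2 - 4·x, leaving 2 - x
  leading term -x: subtract (-1)·g(x) = 2 - x, leaving 0
The remainder is 0, so f(x) = g(x) · h(x) with h(x) = x^2 + 2·x - 1. Hence g | f, i.e. f ∈ (g).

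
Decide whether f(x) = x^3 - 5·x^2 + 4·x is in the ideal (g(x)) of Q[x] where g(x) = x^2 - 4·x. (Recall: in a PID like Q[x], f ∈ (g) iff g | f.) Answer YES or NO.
In Q[x] the ideal (g) consists of all multiples of g, so f ∈ (g) iff g | f, i.e. iff the remainder of f on division by g is 0. Divide f by g (g is monic, so eliminate the leading term of the running remainder at each step):
  leading term x^3: subtract (x)·g(x) = x^3 - 4·x^2, leaving -x^2 + 4·x
  leading term -x^2: subtract (-1)·g(x) = -x^2 + 4·x, leaving 0
The remainder is 0, so f(x) = g(x) · h(x) with h(x) = x - 1. Hence g | f, i.e. f ∈ (g).

Final answer: YES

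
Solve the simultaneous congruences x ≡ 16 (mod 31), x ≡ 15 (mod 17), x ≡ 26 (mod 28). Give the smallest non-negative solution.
x ≡ 12850 (mod 14756); the representative in [0, 14756) is 12850

The moduli 31, 17, 28 are pairwise coprime, so by the CRT there is a unique solution mod 31·17·28 = 14756.
Solve by successive substitution. Start with x ≡ 16 (mod 31).
  Combine with x ≡ 15 (mod 17): write x = 16 + 31·t and require 16 + 31·t ≡ 15 (mod 17), i.e. 31·t ≡ 15 − 16 ≡ 16 (mod 17). Since 31^(−1) ≡ 11 (mod 17) (31 ≡ 14 (mod 17)), t ≡ 11·16 ≡ 6 (mod 17). So x ≡ 16 + 31·6 = 202 (mod 527).
  Combine with x ≡ 26 (mod 28): write x = 202 + 527·t and require 202 + 527·t ≡ 26 (mod 28), i.e. 527·t ≡ 26 − 202 ≡ 20 (mod 28). Since 527^(−1) ≡ 11 (mod 28) (527 ≡ 23 (mod 28)), t ≡ 11·20 ≡ 24 (mod 28). So x ≡ 202 + 527·24 = 12850 (mod 14756).
Unique solution in [0, 14756): x = 12850.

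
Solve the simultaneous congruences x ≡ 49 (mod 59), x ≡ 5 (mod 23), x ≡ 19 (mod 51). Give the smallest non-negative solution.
The moduli 59, 23, 51 are pairwise coprime, so by the CRT there is a unique solution mod 59·23·51 = 69207.
Solve by successive substitution. Start with x ≡ 49 (mod 59).
  Combine with x ≡ 5 (mod 23): write x = 49 + 59·t and require 49 + 59·t ≡ 5 (mod 23), i.e. 59·t ≡ 5 − 49 ≡ 2 (mod 23). Since 59^(−1) ≡ 16 (mod 23) (59 ≡ 13 (mod 23)), t ≡ 16·2 ≡ 9 (mod 23). So x ≡ 49 + 59·9 = 580 (mod 1357).
  Combine with x ≡ 19 (mod 51): write x = 580 + 1357·t and require 580 + 1357·t ≡ 19 (mod 51), i.e. 1357·t ≡ 19 − 580 ≡ 0 (mod 51). Since 1357^(−1) ≡ 28 (mod 51) (1357 ≡ 31 (mod 51)), t ≡ 28·0 ≡ 0 (mod 51). So x ≡ 580 + 1357·0 = 580 (mod 69207).
Unique solution in [0, 69207): x = 580.

Final answer: x ≡ 580 (mod 69207); the representative in [0, 69207) is 580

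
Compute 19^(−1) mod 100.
Apply the extended Euclidean algorithm to (100, 19), tracking rows (r, s, t) with s·100 + t·19 = r. Each division r_prev = q·r_cur + r_new produces the new row as (previous row) − q·(current row):
  row A: (100, 1, 0)   [1·100 + 0·19 = 100]
  row B: (19, 0, 1)   [0·100 + 1·19 = 19]
  100 = 5·19 + 5   → row C = row A − 5·row B = (5, 1, −5)   [check: 1·100 − 5·19 = 5]
  19 = 3·5 + 4   → row D = row B − 3·row C = (4, −3, 16)   [check: −3·100 + 16·19 = 4]
  5 = 1·4 + 1   → row E = row C − 1·row D = (1, 4, −21)   [check: 4·100 − 21·19 = 1]
  4 = 4·1 + 0   → remainder 0, stop. gcd = 1 (last nonzero row E).
The gcd is 1, so 19 is invertible mod 100. The last nonzero row gives 4·100 − 21·19 = 1, so t = −21. So 19^(−1) ≡ −21 ≡ 79 (mod 100). Verify: 19 · 79 = 1501 ≡ 1 (mod 100). ✓

Final answer: 19^(−1) ≡ 79 (mod 100)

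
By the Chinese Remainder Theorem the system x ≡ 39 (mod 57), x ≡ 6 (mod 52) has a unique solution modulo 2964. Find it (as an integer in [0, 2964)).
The moduli 57, 52 are pairwise coprime, so by the CRT there is a unique solution mod 57·52 = 2964.
Solve by successive substitution. Start with x ≡ 39 (mod 57).
  Combine with x ≡ 6 (mod 52): write x = 39 + 57·t and require 39 + 57·t ≡ 6 (mod 52), i.e. 57·t ≡ 6 − 39 ≡ 19 (mod 52). Since 57^(−1) ≡ 21 (mod 52) (57 ≡ 5 (mod 52)), t ≡ 21·19 ≡ 35 (mod 52). So x ≡ 39 + 57·35 = 2034 (mod 2964).
Unique solution in [0, 2964): x = 2034.

Final answer: x ≡ 2034 (mod 2964); the representative in [0, 2964) is 2034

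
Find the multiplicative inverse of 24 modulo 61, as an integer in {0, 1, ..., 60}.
24^(−1) ≡ 28 (mod 61)

Apply the extended Euclidean algorithm to (61, 24), tracking rows (r, s, t) with s·61 + t·24 = r. Each division r_prev = q·r_cur + r_new produces the new row as (previous row) − q·(current row):
  row A: (61, 1, 0)   [1·61 + 0·24 = 61]
  row B: (24, 0, 1)   [0·61 + 1·24 = 24]
  61 = 2·24 + 13   → row C = row A − 2·row B = (13, 1, −2)   [check: 1·61 − 2·24 = 13]
  24 = 1·13 + 11   → row D = row B − 1·row C = (11, −1, 3)   [check: −1·61 + 3·24 = 11]
  13 = 1·11 + 2   → row E = row C − 1·row D = (2, 2, −5)   [check: 2·61 − 5·24 = 2]
  11 = 5·2 + 1   → row F = row D − 5·row E = (1, −11, 28)   [check: −11·61 + 28·24 = 1]
  2 = 2·1 + 0   → remainder 0, stop. gcd = 1 (last nonzero row F).
The gcd is 1, so 24 is invertible mod 61. The last nonzero row gives −11·61 + 28·24 = 1, so t = 28. So 24^(−1) ≡ 28 (mod 61). Verify: 24 · 28 = 672 ≡ 1 (mod 61). ✓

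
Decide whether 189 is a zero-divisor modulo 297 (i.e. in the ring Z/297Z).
YES

gcd(189, 297) = 27 > 1, so 189 is not a unit in Z/297Z. In Z/nZ every nonzero non-unit is a zero-divisor: explicitly, take b = 297/gcd = 11 ≠ 0 (mod 297); then 189·11 = 2079 = 7·297, i.e. 189·11 ≡ 0 (mod 297). So 189 is a zero-divisor.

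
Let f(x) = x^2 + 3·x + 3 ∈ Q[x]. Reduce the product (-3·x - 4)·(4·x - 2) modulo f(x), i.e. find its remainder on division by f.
First multiply in Q[x] without reducing: a · b = -12·x^2 - 10·x + 8. Now divide by f(x) = x^2 + 3·x + 3, eliminating the leading term at each step:
  leading term -12·x^2: subtract (-12)·f(x) = -12·x^2 - 36·x - 36, leaving 26·x + 44
The degree is now < 2, so this is the remainder. Hence a · b ≡ 26·x + 44 in Q[x]/(f).

Final answer: a · b ≡ 26·x + 44 (mod f(x))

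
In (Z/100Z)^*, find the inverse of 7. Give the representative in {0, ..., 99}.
7^(−1) ≡ 43 (mod 100)

Apply the extended Euclidean algorithm to (100, 7), tracking rows (r, s, t) with s·100 + t·7 = r. Each division r_prev = q·r_cur + r_new produces the new row as (previous row) − q·(current row):
  row A: (100, 1, 0)   [1·100 + 0·7 = 100]
  row B: (7, 0, 1)   [0·100 + 1·7 = 7]
  100 = 14·7 + 2   → row C = row A − 14·row B = (2, 1, −14)   [check: 1·100 − 14·7 = 2]
  7 = 3·2 + 1   → row D = row B − 3·row C = (1, −3, 43)   [check: −3·100 + 43·7 = 1]
  2 = 2·1 + 0   → remainder 0, stop. gcd = 1 (last nonzero row D).
The gcd is 1, so 7 is invertible mod 100. The last nonzero row gives −3·100 + 43·7 = 1, so t = 43. So 7^(−1) ≡ 43 (mod 100). Verify: 7 · 43 = 301 ≡ 1 (mod 100). ✓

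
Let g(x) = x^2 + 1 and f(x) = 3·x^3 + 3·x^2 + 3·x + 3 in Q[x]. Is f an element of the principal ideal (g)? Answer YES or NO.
YES

In Q[x] the ideal (g) consists of all multiples of g, so f ∈ (g) iff g | f, i.e. iff the remainder of f on division by g is 0. Divide f by g (g is monic, so eliminate the leading term of the running remainder at each step):
  leading term 3·x^3: subtract (3·x)·g(x) = 3·x^3 + 3·x, leaving 3·x^2 + 3
  leading term 3·x^2: subtract (3)·g(x) = 3·x^2 + 3, leaving 0
The remainder is 0, so f(x) = g(x) · h(x) with h(x) = 3·x + 3. Hence g | f, i.e. f ∈ (g).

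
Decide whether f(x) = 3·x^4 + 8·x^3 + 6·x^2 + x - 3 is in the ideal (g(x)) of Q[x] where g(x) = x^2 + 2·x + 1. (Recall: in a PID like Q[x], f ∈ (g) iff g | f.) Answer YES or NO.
In Q[x] the ideal (g) consists of all multiples of g, so f ∈ (g) iff g | f, i.e. iff the remainder of f on division by g is 0. Divide f by g (g is monic, so eliminate the leading term of the running remainder at each step):
  leading term 3·x^4: subtract (3·x^2)·g(x) = 3·x^4 + 6·x^3 + 3·x^2, leaving 2·x^3 + 3·x^2 + x - 3
  leading term 2·x^3: subtract (2·x)·g(x) = 2·x^3 + 4·x^2 + 2·x, leaving -x^2 - x - 3
  leading term -x^2: subtract (-1)·g(x) = -x^2 - 2·x - 1, leaving x - 2
The remainder r(x) = x - 2 ≠ 0 (and deg r < deg g), so g ∤ f, i.e. f ∉ (g).

Final answer: NO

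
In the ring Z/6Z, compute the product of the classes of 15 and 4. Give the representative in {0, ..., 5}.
Reduce the factors first: 15 ≡ 3 (mod 6), so 15 · 4 ≡ 3 · 4 (mod 6). 3 · 4 = 12. Dividing by 6: 12 = 2·6 + 0. So (15 · 4) mod 6 = 0.

Final answer: 0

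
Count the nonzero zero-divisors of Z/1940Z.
In Z/1940Z each nonzero element is either a unit (gcd with 1940 is 1) or a zero-divisor (gcd > 1). The number of units is φ(1940): factorise 1940 = 2^2 · 5 · 97, so φ(1940) = (2^2 − 2^1) · (5 − 1) · (97 − 1) = 2 · 4 · 96 = 768. The nonzero elements number 1940 − 1 = 1939. Hence the nonzero zero-divisors number 1939 − 768 = 1171.

Final answer: Z/1940Z has 1171 nonzero zero-divisors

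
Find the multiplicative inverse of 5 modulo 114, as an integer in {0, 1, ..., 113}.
5^(−1) ≡ 23 (mod 114)

Apply the extended Euclidean algorithm to (114, 5), tracking rows (r, s, t) with s·114 + t·5 = r. Each division r_prev = q·r_cur + r_new produces the new row as (previous row) − q·(current row):
  row A: (114, 1, 0)   [1·114 + 0·5 = 114]
  row B: (5, 0, 1)   [0·114 + 1·5 = 5]
  114 = 22·5 + 4   → row C = row A − 22·row B = (4, 1, −22)   [check: 1·114 − 22·5 = 4]
  5 = 1·4 + 1   → row D = row B − 1·row C = (1, −1, 23)   [check: −1·114 + 23·5 = 1]
  4 = 4·1 + 0   → remainder 0, stop. gcd = 1 (last nonzero row D).
The gcd is 1, so 5 is invertible mod 114. The last nonzero row gives −1·114 + 23·5 = 1, so t = 23. So 5^(−1) ≡ 23 (mod 114). Verify: 5 · 23 = 115 ≡ 1 (mod 114). ✓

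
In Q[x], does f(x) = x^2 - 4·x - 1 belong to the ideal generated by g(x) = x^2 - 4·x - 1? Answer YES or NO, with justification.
In Q[x] the ideal (g) consists of all multiples of g, so f ∈ (g) iff g | f, i.e. iff the remainder of f on division by g is 0. Divide f by g (g is monic, so eliminate the leading term of the running remainder at each step):
  leading term x^2: subtract (1)·g(x) = x^2 - 4·x - 1, leaving 0
The remainder is 0, so f(x) = g(x) · h(x) with h(x) = 1. Hence g | f, i.e. f ∈ (g).

Final answer: YES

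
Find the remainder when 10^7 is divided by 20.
0

Use repeated squaring. Binary(7) = 111. Walk through the bits of the exponent 7 left-to-right: at each bit after the leading one, square the running value, then multiply by 10 if the bit is 1 (always reducing mod 20):
  bit 1 = 1 (leading): start with 10.
  bit 2 = 1: square 10^2 = 100 ≡ 0; bit is 1, so multiply 0·10 = 0 (mod 20).
  bit 3 = 1: square 0^2 = 0; bit is 1, so multiply 0·10 = 0 (mod 20).
Final value: 10^7 ≡ 0 (mod 20).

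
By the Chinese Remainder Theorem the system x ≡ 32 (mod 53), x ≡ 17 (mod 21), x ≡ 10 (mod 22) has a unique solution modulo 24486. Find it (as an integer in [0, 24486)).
x ≡ 14024 (mod 24486); the representative in [0, 24486) is 14024

The moduli 53, 21, 22 are pairwise coprime, so by the CRT there is a unique solution mod 53·21·22 = 24486.
Solve by successive substitution. Start with x ≡ 32 (mod 53).
  Combine with x ≡ 17 (mod 21): write x = 32 + 53·t and require 32 + 53·t ≡ 17 (mod 21), i.e. 53·t ≡ 17 − 32 ≡ 6 (mod 21). Since 53^(−1) ≡ 2 (mod 21) (53 ≡ 11 (mod 21)), t ≡ 2·6 ≡ 12 (mod 21). So x ≡ 32 + 53·12 = 668 (mod 1113).
  Combine with x ≡ 10 (mod 22): write x = 668 + 1113·t and require 668 + 1113·t ≡ 10 (mod 22), i.e. 1113·t ≡ 10 − 668 ≡ 2 (mod 22). Since 1113^(−1) ≡ 17 (mod 22) (1113 ≡ 13 (mod 22)), t ≡ 17·2 ≡ 12 (mod 22). So x ≡ 668 + 1113·12 = 14024 (mod 24486).
Unique solution in [0, 24486): x = 14024.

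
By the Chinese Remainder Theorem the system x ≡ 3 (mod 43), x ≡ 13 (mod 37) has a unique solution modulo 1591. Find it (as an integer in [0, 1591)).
x ≡ 605 (mod 1591); the representative in [0, 1591) is 605

The moduli 43, 37 are pairwise coprime, so by the CRT there is a unique solution mod 43·37 = 1591.
Solve by successive substitution. Start with x ≡ 3 (mod 43).
  Combine with x ≡ 13 (mod 37): write x = 3 + 43·t and require 3 + 43·t ≡ 13 (mod 37), i.e. 43·t ≡ 13 − 3 ≡ 10 (mod 37). Since 43^(−1) ≡ 31 (mod 37) (43 ≡ 6 (mod 37)), t ≡ 31·10 ≡ 14 (mod 37). So x ≡ 3 + 43·14 = 605 (mod 1591).
Unique solution in [0, 1591): x = 605.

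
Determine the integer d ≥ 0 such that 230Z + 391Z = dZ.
In the PID Z, (a, b) is generated by gcd(a, b). Compute gcd(391, 230) with the extended Euclidean algorithm, tracking rows (r, s, t) with s·391 + t·230 = r:
  row A: (391, 1, 0)   [1·391 + 0·230 = 391]
  row B: (230, 0, 1)   [0·391 + 1·230 = 230]
  391 = 1·230 + 161   → row C = row A − 1·row B = (161, 1, −1)   [check: 1·391 − 1·230 = 161]
  230 = 1·161 + 69   → row D = row B − 1·row C = (69, −1, 2)   [check: −1·391 + 2·230 = 69]
  161 = 2·69 + 23   → row E = row C − 2·row D = (23, 3, −5)   [check: 3·391 − 5·230 = 23]
  69 = 3·23 + 0   → remainder 0, stop. gcd = 23 (last nonzero row E).
So gcd(230, 391) = 23, with Bézout identity 3·391 − 5·230 = 23. Containment (⊇): the Bézout identity exhibits 23 as an element of (230, 391), giving (23) ⊆ (230, 391). Containment (⊆): since 23 | 230 and 23 | 391 (230 = 23·10, 391 = 23·17), every Z-linear combination of 230 and 391 is divisible by 23, so (230, 391) ⊆ (23). Therefore (230, 391) = (23), d = 23.

Final answer: (230, 391) = (23); d = 23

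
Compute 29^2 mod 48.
Use repeated squaring. Binary(2) = 10. Walk through the bits of the exponent 2 left-to-right: at each bit after the leading one, square the running value, then multiply by 29 if the bit is 1 (always reducing mod 48):
  bit 1 = 1 (leading): start with 29.
  bit 2 = 0: square 29^2 = 841 ≡ 25 (mod 48).
Final value: 29^2 ≡ 25 (mod 48).

Final answer: 25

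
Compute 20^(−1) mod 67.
Apply the extended Euclidean algorithm to (67, 20), tracking rows (r, s, t) with s·67 + t·20 = r. Each division r_prev = q·r_cur + r_new produces the new row as (previous row) − q·(current row):
  row A: (67, 1, 0)   [1·67 + 0·20 = 67]
  row B: (20, 0, 1)   [0·67 + 1·20 = 20]
  67 = 3·20 + 7   → row C = row A − 3·row B = (7, 1, −3)   [check: 1·67 − 3·20 = 7]
  20 = 2·7 + 6   → row D = row B − 2·row C = (6, −2, 7)   [check: −2·67 + 7·20 = 6]
  7 = 1·6 + 1   → row E = row C − 1·row D = (1, 3, −10)   [check: 3·67 − 10·20 = 1]
  6 = 6·1 + 0   → remainder 0, stop. gcd = 1 (last nonzero row E).
The gcd is 1, so 20 is invertible mod 67. The last nonzero row gives 3·67 − 10·20 = 1, so t = −10. So 20^(−1) ≡ −10 ≡ 57 (mod 67). Verify: 20 · 57 = 1140 ≡ 1 (mod 67). ✓

Final answer: 20^(−1) ≡ 57 (mod 67)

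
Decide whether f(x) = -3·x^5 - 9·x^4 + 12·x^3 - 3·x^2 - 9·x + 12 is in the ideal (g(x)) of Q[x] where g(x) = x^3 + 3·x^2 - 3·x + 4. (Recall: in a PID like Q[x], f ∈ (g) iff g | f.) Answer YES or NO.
YES

In Q[x] the ideal (g) consists of all multiples of g, so f ∈ (g) iff g | f, i.e. iff the remainder of f on division by g is 0. Divide f by g (g is monic, so eliminate the leading term of the running remainder at each step):
  leading term -3·x^5: subtract (-3·x^2)·g(x) = -3·x^5 - 9·x^4 + 9·x^3 - 12·x^2, leaving 3·x^3 + 9·x^2 - 9·x + 12
  leading term 3·x^3: subtract (3)·g(x) = 3·x^3 + 9·x^2 - 9·x + 12, leaving 0
The remainder is 0, so f(x) = g(x) · h(x) with h(x) = 3 - 3·x^2. Hence g | f, i.e. f ∈ (g).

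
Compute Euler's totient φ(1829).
φ is multiplicative, with φ(p^e) = p^e − p^(e−1). Factorise 1829 = 31 · 59. Then
  φ(1829) = (31 − 1) · (59 − 1) = 30 · 58 = 1740.

Final answer: φ(1829) = 1740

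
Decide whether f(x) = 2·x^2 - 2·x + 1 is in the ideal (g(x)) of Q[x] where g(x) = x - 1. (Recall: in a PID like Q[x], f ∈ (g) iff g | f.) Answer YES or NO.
In Q[x] the ideal (g) consists of all multiples of g, so f ∈ (g) iff g | f, i.e. iff the remainder of f on division by g is 0. Divide f by g (g is monic, so eliminate the leading term of the running remainder at each step):
  leading term 2·x^2: subtract (2·x)·g(x) = 2·x^2 - 2·x, leaving 1
The remainder r(x) = 1 ≠ 0 (and deg r < deg g), so g ∤ f, i.e. f ∉ (g).

Final answer: NO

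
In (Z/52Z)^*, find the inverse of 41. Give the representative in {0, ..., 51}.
Apply the extended Euclidean algorithm to (52, 41), tracking rows (r, s, t) with s·52 + t·41 = r. Each division r_prev = q·r_cur + r_new produces the new row as (previous row) − q·(current row):
  row A: (52, 1, 0)   [1·52 + 0·41 = 52]
  row B: (41, 0, 1)   [0·52 + 1·41 = 41]
  52 = 1·41 + 11   → row C = row A − 1·row B = (11, 1, −1)   [check: 1·52 − 1·41 = 11]
  41 = 3·11 + 8   → row D = row B − 3·row C = (8, −3, 4)   [check: −3·52 + 4·41 = 8]
  11 = 1·8 + 3   → row E = row C − 1·row D = (3, 4, −5)   [check: 4·52 − 5·41 = 3]
  8 = 2·3 + 2   → row F = row D − 2·row E = (2, −11, 14)   [check: −11·52 + 14·41 = 2]
  3 = 1·2 + 1   → row G = row E − 1·row F = (1, 15, −19)   [check: 15·52 − 19·41 = 1]
  2 = 2·1 + 0   → remainder 0, stop. gcd = 1 (last nonzero row G).
The gcd is 1, so 41 is invertible mod 52. The last nonzero row gives 15·52 − 19·41 = 1, so t = −19. So 41^(−1) ≡ −19 ≡ 33 (mod 52). Verify: 41 · 33 = 1353 ≡ 1 (mod 52). ✓

Final answer: 41^(−1) ≡ 33 (mod 52)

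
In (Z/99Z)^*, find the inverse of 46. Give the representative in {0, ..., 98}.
Apply the extended Euclidean algorithm to (99, 46), tracking rows (r, s, t) with s·99 + t·46 = r. Each division r_prev = q·r_cur + r_new produces the new row as (previous row) − q·(current row):
  row A: (99, 1, 0)   [1·99 + 0·46 = 99]
  row B: (46, 0, 1)   [0·99 + 1·46 = 46]
  99 = 2·46 + 7   → row C = row A − 2·row B = (7, 1, −2)   [check: 1·99 − 2·46 = 7]
  46 = 6·7 + 4   → row D = row B − 6·row C = (4, −6, 13)   [check: −6·99 + 13·46 = 4]
  7 = 1·4 + 3   → row E = row C − 1·row D = (3, 7, −15)   [check: 7·99 − 15·46 = 3]
  4 = 1·3 + 1   → row F = row D − 1·row E = (1, −13, 28)   [check: −13·99 + 28·46 = 1]
  3 = 3·1 + 0   → remainder 0, stop. gcd = 1 (last nonzero row F).
The gcd is 1, so 46 is invertible mod 99. The last nonzero row gives −13·99 + 28·46 = 1, so t = 28. So 46^(−1) ≡ 28 (mod 99). Verify: 46 · 28 = 1288 ≡ 1 (mod 99). ✓

Final answer: 46^(−1) ≡ 28 (mod 99)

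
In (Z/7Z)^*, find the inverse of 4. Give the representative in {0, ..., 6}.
4^(−1) ≡ 2 (mod 7)

Apply the extended Euclidean algorithm to (7, 4), tracking rows (r, s, t) with s·7 + t·4 = r. Each division r_prev = q·r_cur + r_new produces the new row as (previous row) − q·(current row):
  row A: (7, 1, 0)   [1·7 + 0·4 = 7]
  row B: (4, 0, 1)   [0·7 + 1·4 = 4]
  7 = 1·4 + 3   → row C = row A − 1·row B = (3, 1, −1)   [check: 1·7 − 1·4 = 3]
  4 = 1·3 + 1   → row D = row B − 1·row C = (1, −1, 2)   [check: −1·7 + 2·4 = 1]
  3 = 3·1 + 0   → remainder 0, stop. gcd = 1 (last nonzero row D).
The gcd is 1, so 4 is invertible mod 7. The last nonzero row gives −1·7 + 2·4 = 1, so t = 2. So 4^(−1) ≡ 2 (mod 7). Verify: 4 · 2 = 8 ≡ 1 (mod 7). ✓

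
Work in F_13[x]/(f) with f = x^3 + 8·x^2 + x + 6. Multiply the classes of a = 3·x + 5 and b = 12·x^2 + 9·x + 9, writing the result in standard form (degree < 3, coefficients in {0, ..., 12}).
a · b ≡ 7·x^2 + 10·x + 11 (mod f(x))

Multiply as integer polynomials: a · b = 36·x^3 + 87·x^2 + 72·x + 45. Reducing coefficients mod 13: a · b ≡ 10·x^3 + 9·x^2 + 7·x + 6. Now divide by f(x) = x^3 + 8·x^2 + x + 6 in F_13[x], eliminating the leading term at each step:
  leading term 10·x^3: subtract (10)·f(x) = 10·x^3 + 2·x^2 + 10·x + 8, leaving 7·x^2 + 10·x + 11 (coefficients mod 13)
The degree is now < 3, so this is the remainder. Hence a · b ≡ 7·x^2 + 10·x + 11 in F_13[x]/(f).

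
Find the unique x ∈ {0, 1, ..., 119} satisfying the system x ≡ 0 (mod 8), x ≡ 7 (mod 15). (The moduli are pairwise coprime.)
x ≡ 112 (mod 120); the representative in [0, 120) is 112

The moduli 8, 15 are pairwise coprime, so by the CRT there is a unique solution mod 8·15 = 120.
Solve by successive substitution. Start with x ≡ 0 (mod 8).
  Combine with x ≡ 7 (mod 15): write x = 8·t and require 8·t ≡ 7 (mod 15). Since 8^(−1) ≡ 2 (mod 15), t ≡ 2·7 ≡ 14 (mod 15). So x ≡ 8·14 = 112 (mod 120).
Unique solution in [0, 120): x = 112.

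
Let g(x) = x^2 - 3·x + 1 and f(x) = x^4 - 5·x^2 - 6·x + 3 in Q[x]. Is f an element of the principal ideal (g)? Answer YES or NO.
YES

In Q[x] the ideal (g) consists of all multiples of g, so f ∈ (g) iff g | f, i.e. iff the remainder of f on division by g is 0. Divide f by g (g is monic, so eliminate the leading term of the running remainder at each step):
  leading term x^4: subtract (x^2)·g(x) = x^4 - 3·x^3 + x^2, leaving 3·x^3 - 6·x^2 - 6·x + 3
  leading term 3·x^3: subtract (3·x)·g(x) = 3·x^3 - 9·x^2 + 3·x, leaving 3·x^2 - 9·x + 3
  leading term 3·x^2: subtract (3)·g(x) = 3·x^2 - 9·x + 3, leaving 0
The remainder is 0, so f(x) = g(x) · h(x) with h(x) = x^2 + 3·x + 3. Hence g | f, i.e. f ∈ (g).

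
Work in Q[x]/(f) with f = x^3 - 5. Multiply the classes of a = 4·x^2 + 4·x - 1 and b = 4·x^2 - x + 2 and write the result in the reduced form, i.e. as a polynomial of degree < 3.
a · b ≡ 89·x + 58 (mod f(x))

First multiply in Q[x] without reducing: a · b = 16·x^4 + 12·x^3 + 9·x - 2. Now divide by f(x) = x^3 - 5, eliminating the leading term at each step:
  leading term 16·x^4: subtract (16·x)·f(x) = 16·x^4 - 80·x, leaving 12·x^3 + 89·x - 2
  leading term 12·x^3: subtract (12)·f(x) = 12·x^3 - 60, leaving 89·x + 58
The degree is now < 3, so this is the remainder. Hence a · b ≡ 89·x + 58 in Q[x]/(f).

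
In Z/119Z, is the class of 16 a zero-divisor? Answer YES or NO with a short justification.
NO

gcd(16, 119) = 1, so 16 is a unit in Z/119Z (it has a multiplicative inverse). A unit cannot be a zero-divisor: if 16·b ≡ 0 then multiplying both sides by 16^(−1) gives b ≡ 0. So 16 is not a zero-divisor.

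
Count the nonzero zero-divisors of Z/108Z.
Z/108Z has 71 nonzero zero-divisors

In Z/108Z each nonzero element is either a unit (gcd with 108 is 1) or a zero-divisor (gcd > 1). The number of units is φ(108): factorise 108 = 2^2 · 3^3, so φ(108) = (2^2 − 2^1) · (3^3 − 3^2) = 2 · 18 = 36. The nonzero elements number 108 − 1 = 107. Hence the nonzero zero-divisors number 107 − 36 = 71.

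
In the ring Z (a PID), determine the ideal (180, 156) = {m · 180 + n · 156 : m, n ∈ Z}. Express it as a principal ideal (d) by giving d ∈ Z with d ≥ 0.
(180, 156) = (12); d = 12

In the PID Z, (a, b) is generated by gcd(a, b). Compute gcd(180, 156) with the extended Euclidean algorithm, tracking rows (r, s, t) with s·180 + t·156 = r:
  row A: (180, 1, 0)   [1·180 + 0·156 = 180]
  row B: (156, 0, 1)   [0·180 + 1·156 = 156]
  180 = 1·156 + 24   → row C = row A − 1·row B = (24, 1, −1)   [check: 1·180 − 1·156 = 24]
  156 = 6·24 + 12   → row D = row B − 6·row C = (12, −6, 7)   [check: −6·180 + 7·156 = 12]
  24 = 2·12 + 0   → remainder 0, stop. gcd = 12 (last nonzero row D).
So gcd(180, 156) = 12, with Bézout identity −6·180 + 7·156 = 12. Containment (⊇): the Bézout identity exhibits 12 as an element of (180, 156), giving (12) ⊆ (180, 156). Containment (⊆): since 12 | 180 and 12 | 156 (180 = 12·15, 156 = 12·13), every Z-linear combination of 180 and 156 is divisible by 12, so (180, 156) ⊆ (12). Therefore (180, 156) = (12), d = 12.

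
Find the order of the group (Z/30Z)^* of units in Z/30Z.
(Z/30Z)^* consists of the classes a with gcd(a, 30) = 1, so its order is φ(30). φ is multiplicative, with φ(p^e) = p^e − p^(e−1). Factorise 30 = 2 · 3 · 5. Then
  φ(30) = (2 − 1) · (3 − 1) · (5 − 1) = 1 · 2 · 4 = 8.
Thus |(Z/30Z)^*| = 8.

Final answer: |(Z/30Z)^*| = 8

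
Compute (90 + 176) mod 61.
22

Reduce the summands first: 90 ≡ 29, 176 ≡ 54 (mod 61), so 90 + 176 ≡ 29 + 54 (mod 61). 29 + 54 = 83; 83 = 1·61 + 22, so (90 + 176) mod 61 = 22.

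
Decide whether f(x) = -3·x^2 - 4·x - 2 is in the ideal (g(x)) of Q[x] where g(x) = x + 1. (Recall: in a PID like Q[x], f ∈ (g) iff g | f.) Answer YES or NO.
NO

In Q[x] the ideal (g) consists of all multiples of g, so f ∈ (g) iff g | f, i.e. iff the remainder of f on division by g is 0. Divide f by g (g is monic, so eliminate the leading term of the running remainder at each step):
  leading term -3·x^2: subtract (-3·x)·g(x) = -3·x^2 - 3·x, leaving -x - 2
  leading term -x: subtract (-1)·g(x) = -x - 1, leaving -1
The remainder r(x) = -1 ≠ 0 (and deg r < deg g), so g ∤ f, i.e. f ∉ (g).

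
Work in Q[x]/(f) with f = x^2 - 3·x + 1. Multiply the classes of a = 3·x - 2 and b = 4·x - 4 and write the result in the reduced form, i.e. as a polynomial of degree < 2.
First multiply in Q[x] without reducing: a · b = 12·x^2 - 20·x + 8. Now divide by f(x) = x^2 - 3·x + 1, eliminating the leading term at each step:
  leading term 12·x^2: subtract (12)·f(x) = 12·x^2 - 36·x + 12, leaving 16·x - 4
The degree is now < 2, so this is the remainder. Hence a · b ≡ 16·x - 4 in Q[x]/(f).

Final answer: a · b ≡ 16·x - 4 (mod f(x))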